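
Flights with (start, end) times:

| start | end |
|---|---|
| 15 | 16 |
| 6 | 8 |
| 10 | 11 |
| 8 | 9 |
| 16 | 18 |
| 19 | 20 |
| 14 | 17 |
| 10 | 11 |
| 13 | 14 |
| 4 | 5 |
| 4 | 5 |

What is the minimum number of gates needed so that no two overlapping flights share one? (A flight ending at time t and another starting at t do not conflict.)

starts: [4, 4, 6, 8, 10, 10, 13, 14, 15, 16, 19]
ends:   [5, 5, 8, 9, 11, 11, 14, 16, 17, 18, 20]
s4→1 s4→2  — peak 2.

2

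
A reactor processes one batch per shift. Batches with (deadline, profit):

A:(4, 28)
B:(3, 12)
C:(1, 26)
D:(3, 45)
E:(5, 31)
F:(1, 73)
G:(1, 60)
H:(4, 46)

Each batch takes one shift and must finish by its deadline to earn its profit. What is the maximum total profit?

Profit order: F=73 G=60 H=46 D=45 E=31 A=28 C=26 B=12
Assign: F→slot 1, G skipped, H→slot 4, D→slot 3, E→slot 5, A→slot 2, C skipped, B skipped.
Slots: [1:F] [2:A] [3:D] [4:H] [5:E]
Profit = 73 + 28 + 45 + 46 + 31 = 223

223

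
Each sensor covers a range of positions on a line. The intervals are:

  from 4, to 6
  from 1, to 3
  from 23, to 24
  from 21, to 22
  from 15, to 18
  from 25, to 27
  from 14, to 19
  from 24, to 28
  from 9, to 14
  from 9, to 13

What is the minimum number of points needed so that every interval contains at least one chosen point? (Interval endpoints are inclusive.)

Process intervals by earliest right end; each time one isn't hit yet, stab at its right endpoint.
By right end: [1,3]  [4,6]  [9,13]  [9,14]  [15,18]  [14,19]  [21,22]  [23,24]  [25,27]  [24,28]
[1,3] uncovered → point at 3; [4,6] uncovered → point at 6; [9,13] uncovered → point at 13; [15,18] uncovered → point at 18; [21,22] uncovered → point at 22; [23,24] uncovered → point at 24; [25,27] uncovered → point at 27.
Points: 3, 6, 13, 18, 22, 24, 27 (7 total).

7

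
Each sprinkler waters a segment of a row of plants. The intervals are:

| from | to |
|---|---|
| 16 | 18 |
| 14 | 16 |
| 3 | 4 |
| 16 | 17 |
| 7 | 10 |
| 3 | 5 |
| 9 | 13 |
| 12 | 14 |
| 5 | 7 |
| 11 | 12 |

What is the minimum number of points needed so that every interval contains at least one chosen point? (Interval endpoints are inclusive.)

4

By right end: [3,4]  [3,5]  [5,7]  [7,10]  [11,12]  [9,13]  [12,14]  [14,16]  [16,17]  [16,18]
[3,4] uncovered → point at 4; [5,7] uncovered → point at 7; [11,12] uncovered → point at 12; [14,16] uncovered → point at 16.
Points: 4, 7, 12, 16 (4 total).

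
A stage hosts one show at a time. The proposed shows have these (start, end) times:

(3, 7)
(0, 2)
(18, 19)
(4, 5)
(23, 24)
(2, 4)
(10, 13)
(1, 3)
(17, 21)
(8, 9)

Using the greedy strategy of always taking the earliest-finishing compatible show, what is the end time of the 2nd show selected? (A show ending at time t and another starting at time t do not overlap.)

4

By end time: (0,2), (1,3), (2,4), (4,5), (3,7), (8,9), (10,13), (18,19), (17,21), (23,24).
Pick (0,2); next start ≥ 2 → (2,4); next start ≥ 4 → (4,5); next start ≥ 5 → (8,9); next start ≥ 9 → (10,13); next start ≥ 13 → (18,19); next start ≥ 19 → (23,24).
Selected: (0,2) (2,4) (4,5) (8,9) (10,13) (18,19) (23,24)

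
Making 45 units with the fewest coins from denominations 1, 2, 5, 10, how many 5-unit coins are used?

1

45 = 4×10 + 1×5
Count of 5: 1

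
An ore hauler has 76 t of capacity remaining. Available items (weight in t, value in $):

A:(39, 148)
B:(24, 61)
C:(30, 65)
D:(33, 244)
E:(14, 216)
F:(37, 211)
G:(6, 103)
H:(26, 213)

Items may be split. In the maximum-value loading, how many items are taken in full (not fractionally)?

3

Ratios (sorted): G 17.17, E 15.43, H 8.19, D 7.39, F 5.70, A 3.79, B 2.54, C 2.17
take G (6 @ 103); take E (14 @ 216); take H (26 @ 213); take 30/33 of D → 221.82. Capacity used 76/76.
3 item(s) taken whole; one partial (take 30/33 of D).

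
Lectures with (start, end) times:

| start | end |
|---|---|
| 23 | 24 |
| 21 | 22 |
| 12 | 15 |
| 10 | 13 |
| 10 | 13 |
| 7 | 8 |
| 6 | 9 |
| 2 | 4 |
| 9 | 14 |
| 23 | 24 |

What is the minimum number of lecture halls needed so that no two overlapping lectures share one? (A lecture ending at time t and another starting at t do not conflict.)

The answer is the maximum number of intervals overlapping at any instant.
starts: [2, 6, 7, 9, 10, 10, 12, 21, 23, 23]
ends:   [4, 8, 9, 13, 13, 14, 15, 22, 24, 24]
s2→1 e4→0 s6→1 s7→2 e8→1 e9→0 s9→1 s10→2 s10→3 s12→4  — peak 4.

4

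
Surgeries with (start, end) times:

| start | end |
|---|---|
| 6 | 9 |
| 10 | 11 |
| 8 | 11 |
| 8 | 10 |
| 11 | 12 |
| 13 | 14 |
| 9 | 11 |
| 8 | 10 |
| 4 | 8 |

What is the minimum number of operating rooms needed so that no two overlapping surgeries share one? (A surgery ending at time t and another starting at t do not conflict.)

4

starts: [4, 6, 8, 8, 8, 9, 10, 11, 13]
ends:   [8, 9, 10, 10, 11, 11, 11, 12, 14]
s4→1 s6→2 e8→1 s8→2 s8→3 s8→4  — peak 4.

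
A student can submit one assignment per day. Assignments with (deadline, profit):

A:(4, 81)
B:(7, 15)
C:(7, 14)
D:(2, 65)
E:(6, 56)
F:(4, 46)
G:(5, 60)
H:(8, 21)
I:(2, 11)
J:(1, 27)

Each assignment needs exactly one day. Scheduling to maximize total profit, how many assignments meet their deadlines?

Sort by profit descending; place each in the latest free slot ≤ its deadline.
By profit: A(d4,81), D(d2,65), G(d5,60), E(d6,56), F(d4,46), J(d1,27), H(d8,21), B(d7,15), C(d7,14), I(d2,11)
A→slot 4; D→slot 2; G→slot 5; E→slot 6; F→slot 3; J→slot 1; H→slot 8; B→slot 7; C skipped; I skipped.
8 of 10 scheduled.

8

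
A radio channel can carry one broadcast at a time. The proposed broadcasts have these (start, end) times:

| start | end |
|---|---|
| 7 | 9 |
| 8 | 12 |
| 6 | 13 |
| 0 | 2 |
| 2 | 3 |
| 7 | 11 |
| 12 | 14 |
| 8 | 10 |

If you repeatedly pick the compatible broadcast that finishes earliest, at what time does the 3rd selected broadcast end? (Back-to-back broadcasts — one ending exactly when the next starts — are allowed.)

Order by finish time; keep every interval that doesn't clash with the previous kept one.
Sorted by end: (0,2)  (2,3)  (7,9)  (8,10)  (7,11)  (8,12)  (6,13)  (12,14)
take (0,2); take (2,3); take (7,9); skip (7,11); skip (8,12); skip (6,13); take (12,14).
Selected: (0,2) (2,3) (7,9) (12,14)

9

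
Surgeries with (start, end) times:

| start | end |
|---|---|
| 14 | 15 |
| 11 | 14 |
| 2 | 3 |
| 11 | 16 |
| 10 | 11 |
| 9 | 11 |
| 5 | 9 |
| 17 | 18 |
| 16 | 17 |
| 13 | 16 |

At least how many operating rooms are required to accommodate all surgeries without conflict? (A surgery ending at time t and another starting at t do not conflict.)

starts: [2, 5, 9, 10, 11, 11, 13, 14, 16, 17]
ends:   [3, 9, 11, 11, 14, 15, 16, 16, 17, 18]
s2→1 e3→0 s5→1 e9→0 s9→1 s10→2 e11→1 e11→0 s11→1 s11→2 s13→3  — peak 3.

3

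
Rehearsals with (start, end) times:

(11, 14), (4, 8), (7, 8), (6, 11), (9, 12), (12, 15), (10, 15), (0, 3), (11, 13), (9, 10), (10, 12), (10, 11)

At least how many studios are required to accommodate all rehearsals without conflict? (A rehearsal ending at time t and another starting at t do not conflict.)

5

Events (time:±→running): 0:+→1 3:-→0 4:+→1 6:+→2 7:+→3 8:-→2 8:-→1 9:+→2 9:+→3 10:-→2 10:+→3 10:+→4 10:+→5 … peak 5.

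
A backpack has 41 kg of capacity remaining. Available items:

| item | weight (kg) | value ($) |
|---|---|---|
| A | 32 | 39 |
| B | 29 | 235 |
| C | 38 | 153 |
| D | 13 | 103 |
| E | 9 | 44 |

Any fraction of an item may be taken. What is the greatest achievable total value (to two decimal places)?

Order: B (235/29=8.10) > D (103/13=7.92) > E (44/9=4.89) > C (153/38=4.03) > A (39/32=1.22)
Fill: take B (29 @ 235) → take 12/13 of D → 95.08; 41/41 used.
Total value = 330.08

330.08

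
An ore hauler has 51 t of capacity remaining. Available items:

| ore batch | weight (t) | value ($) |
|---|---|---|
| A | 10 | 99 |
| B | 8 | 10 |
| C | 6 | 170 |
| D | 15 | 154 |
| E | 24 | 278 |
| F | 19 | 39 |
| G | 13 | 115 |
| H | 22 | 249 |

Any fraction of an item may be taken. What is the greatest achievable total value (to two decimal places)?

685.68

Sort by value per unit weight and fill in that order.
Ratios (sorted): C 28.33, E 11.58, H 11.32, D 10.27, A 9.90, G 8.85, F 2.05, B 1.25
take C (6 @ 170); take E (24 @ 278); take 21/22 of H → 237.68. Capacity used 51/51.
Total value = 685.68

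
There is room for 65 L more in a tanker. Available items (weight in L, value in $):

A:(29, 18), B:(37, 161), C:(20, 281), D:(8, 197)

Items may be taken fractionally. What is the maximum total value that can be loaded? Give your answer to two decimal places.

639.00

Greedy by value/weight ratio, highest first.
Order: D (197/8=24.62) > C (281/20=14.05) > B (161/37=4.35) > A (18/29=0.62)
Fill: take D (8 @ 197) → take C (20 @ 281) → take B (37 @ 161); 65/65 used.
Total value = 639.00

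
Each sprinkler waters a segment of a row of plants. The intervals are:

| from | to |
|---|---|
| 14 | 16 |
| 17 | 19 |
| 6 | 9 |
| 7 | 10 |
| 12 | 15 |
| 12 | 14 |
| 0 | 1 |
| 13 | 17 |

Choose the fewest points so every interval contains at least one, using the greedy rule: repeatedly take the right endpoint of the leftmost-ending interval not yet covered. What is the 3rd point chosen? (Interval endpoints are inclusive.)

Sort by right endpoint; whenever an interval is uncovered, place a point at its right end.
By right end: [0,1]  [6,9]  [7,10]  [12,14]  [12,15]  [14,16]  [13,17]  [17,19]
[0,1] uncovered → point at 1; [6,9] uncovered → point at 9; [12,14] uncovered → point at 14; [17,19] uncovered → point at 19.
Points: 1, 9, 14, 19 (4 total).

14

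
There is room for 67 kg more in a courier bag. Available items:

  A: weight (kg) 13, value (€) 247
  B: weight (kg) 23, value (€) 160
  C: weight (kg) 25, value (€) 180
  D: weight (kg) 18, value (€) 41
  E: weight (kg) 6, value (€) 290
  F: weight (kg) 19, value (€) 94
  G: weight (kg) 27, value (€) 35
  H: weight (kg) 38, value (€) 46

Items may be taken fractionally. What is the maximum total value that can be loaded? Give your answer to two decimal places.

Order: E (290/6=48.33) > A (247/13=19.00) > C (180/25=7.20) > B (160/23=6.96) > F (94/19=4.95) > D (41/18=2.28) > G (35/27=1.30) > H (46/38=1.21)
Fill: take E (6 @ 290) → take A (13 @ 247) → take C (25 @ 180) → take B (23 @ 160); 67/67 used.
Total value = 877.00

877.00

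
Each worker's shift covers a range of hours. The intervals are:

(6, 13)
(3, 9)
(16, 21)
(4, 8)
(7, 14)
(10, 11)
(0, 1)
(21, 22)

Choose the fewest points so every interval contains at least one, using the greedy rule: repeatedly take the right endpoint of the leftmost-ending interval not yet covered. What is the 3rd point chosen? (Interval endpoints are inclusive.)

By right end: [0,1]  [4,8]  [3,9]  [10,11]  [6,13]  [7,14]  [16,21]  [21,22]
[0,1] uncovered → point at 1; [4,8] uncovered → point at 8; [10,11] uncovered → point at 11; [16,21] uncovered → point at 21.
Points: 1, 8, 11, 21 (4 total).

11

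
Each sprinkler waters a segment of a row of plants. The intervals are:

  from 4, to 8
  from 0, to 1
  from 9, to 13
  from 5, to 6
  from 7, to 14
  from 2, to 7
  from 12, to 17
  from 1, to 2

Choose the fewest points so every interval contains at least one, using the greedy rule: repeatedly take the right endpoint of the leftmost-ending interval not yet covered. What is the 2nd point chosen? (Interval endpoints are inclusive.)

6

Process intervals by earliest right end; each time one isn't hit yet, stab at its right endpoint.
Sorted: [0,1] [1,2] [5,6] [2,7] [4,8] [9,13] [7,14] [12,17]
{[0,1],[1,2]} hit by 1; {[5,6],[2,7],[4,8]} hit by 6; {[9,13],[7,14],[12,17]} hit by 13.
Points: 1, 6, 13 (3 total).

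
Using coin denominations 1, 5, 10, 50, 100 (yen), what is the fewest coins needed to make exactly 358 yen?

358 = 3×100 + 1×50 + 1×5 + 3×1
Total coins = 3 + 1 + 1 + 3 = 8

8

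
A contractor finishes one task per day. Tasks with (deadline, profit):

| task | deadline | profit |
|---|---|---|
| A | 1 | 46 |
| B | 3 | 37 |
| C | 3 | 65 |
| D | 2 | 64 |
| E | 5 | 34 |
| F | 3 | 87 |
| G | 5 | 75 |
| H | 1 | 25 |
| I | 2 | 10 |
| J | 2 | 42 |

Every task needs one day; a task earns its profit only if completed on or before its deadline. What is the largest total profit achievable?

Profit order: F=87 G=75 C=65 D=64 A=46 J=42 B=37 E=34 H=25 I=10
Assign: F→slot 3, G→slot 5, C→slot 2, D→slot 1, A skipped, J skipped, B skipped, E→slot 4, H skipped, I skipped.
Slots: [1:D] [2:C] [3:F] [4:E] [5:G]
Profit = 64 + 65 + 87 + 34 + 75 = 325

325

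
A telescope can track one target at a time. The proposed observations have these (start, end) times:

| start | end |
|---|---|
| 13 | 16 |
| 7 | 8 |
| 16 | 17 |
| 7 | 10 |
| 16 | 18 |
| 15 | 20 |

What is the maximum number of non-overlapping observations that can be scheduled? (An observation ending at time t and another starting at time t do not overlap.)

3

Sorted by end: (7,8)  (7,10)  (13,16)  (16,17)  (16,18)  (15,20)
take (7,8); take (13,16); take (16,17).
Selected 3 observations.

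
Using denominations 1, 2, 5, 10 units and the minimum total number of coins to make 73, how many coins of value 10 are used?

7

Use the largest denomination that fits, subtract, and repeat.
73 = 7×10 + 1×2 + 1×1
Count of 10: 7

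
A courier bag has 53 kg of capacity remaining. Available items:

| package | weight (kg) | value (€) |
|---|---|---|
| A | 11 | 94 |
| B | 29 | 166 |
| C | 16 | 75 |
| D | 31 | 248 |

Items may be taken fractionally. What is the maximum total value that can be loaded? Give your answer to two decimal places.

Greedy by value/weight ratio, highest first.
Order: A (94/11=8.55) > D (248/31=8.00) > B (166/29=5.72) > C (75/16=4.69)
Fill: take A (11 @ 94) → take D (31 @ 248) → take 11/29 of B → 62.97; 53/53 used.
Total value = 404.97

404.97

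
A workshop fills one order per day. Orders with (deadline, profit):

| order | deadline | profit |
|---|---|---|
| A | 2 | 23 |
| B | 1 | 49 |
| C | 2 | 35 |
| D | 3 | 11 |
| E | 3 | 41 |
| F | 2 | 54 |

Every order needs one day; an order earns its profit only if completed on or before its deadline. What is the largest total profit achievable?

144

Take jobs in profit order; each goes to the latest open slot no later than its deadline.
By profit: F(d2,54), B(d1,49), E(d3,41), C(d2,35), A(d2,23), D(d3,11)
F→slot 2; B→slot 1; E→slot 3; C skipped; A skipped; D skipped.
Profit = 49 + 54 + 41 = 144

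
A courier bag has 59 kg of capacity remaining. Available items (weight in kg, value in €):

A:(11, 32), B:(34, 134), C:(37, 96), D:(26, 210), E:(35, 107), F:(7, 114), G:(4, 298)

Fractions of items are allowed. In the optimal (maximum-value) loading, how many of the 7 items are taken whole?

Greedy by value/weight ratio, highest first.
Order: G (298/4=74.50) > F (114/7=16.29) > D (210/26=8.08) > B (134/34=3.94) > E (107/35=3.06) > A (32/11=2.91) > C (96/37=2.59)
Fill: take G (4 @ 298) → take F (7 @ 114) → take D (26 @ 210) → take 22/34 of B → 86.71; 59/59 used.
3 item(s) taken whole; one partial (take 22/34 of B).

3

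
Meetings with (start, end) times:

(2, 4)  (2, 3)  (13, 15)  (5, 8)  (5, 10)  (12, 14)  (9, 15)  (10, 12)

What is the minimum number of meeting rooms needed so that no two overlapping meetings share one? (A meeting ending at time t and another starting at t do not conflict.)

Events (time:±→running): 2:+→1 2:+→2 3:-→1 4:-→0 5:+→1 5:+→2 8:-→1 9:+→2 10:-→1 10:+→2 12:-→1 12:+→2 13:+→3 … peak 3.

3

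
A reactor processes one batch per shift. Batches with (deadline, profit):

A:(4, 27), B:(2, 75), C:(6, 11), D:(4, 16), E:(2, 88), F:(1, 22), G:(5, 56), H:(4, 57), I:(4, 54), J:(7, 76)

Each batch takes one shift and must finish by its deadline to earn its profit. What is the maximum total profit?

Take jobs in profit order; each goes to the latest open slot no later than its deadline.
Profit order: E=88 J=76 B=75 H=57 G=56 I=54 A=27 F=22 D=16 C=11
Assign: E→slot 2, J→slot 7, B→slot 1, H→slot 4, G→slot 5, I→slot 3, A skipped, F skipped, D skipped, C→slot 6.
Slots: [1:B] [2:E] [3:I] [4:H] [5:G] [6:C] [7:J]
Profit = 75 + 88 + 54 + 57 + 56 + 11 + 76 = 417

417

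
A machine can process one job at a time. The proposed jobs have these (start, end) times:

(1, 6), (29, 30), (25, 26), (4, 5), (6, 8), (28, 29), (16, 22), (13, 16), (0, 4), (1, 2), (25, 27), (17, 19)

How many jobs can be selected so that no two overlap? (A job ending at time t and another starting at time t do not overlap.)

Greedy by earliest finish: after sorting by end time, pick each interval compatible with the last pick.
By end time: (1,2), (0,4), (4,5), (1,6), (6,8), (13,16), (17,19), (16,22), (25,26), (25,27), (28,29), (29,30).
Pick (1,2); next start ≥ 2 → (4,5); next start ≥ 5 → (6,8); next start ≥ 8 → (13,16); next start ≥ 16 → (17,19); next start ≥ 19 → (25,26); next start ≥ 26 → (28,29); next start ≥ 29 → (29,30).
Selected 8 jobs.

8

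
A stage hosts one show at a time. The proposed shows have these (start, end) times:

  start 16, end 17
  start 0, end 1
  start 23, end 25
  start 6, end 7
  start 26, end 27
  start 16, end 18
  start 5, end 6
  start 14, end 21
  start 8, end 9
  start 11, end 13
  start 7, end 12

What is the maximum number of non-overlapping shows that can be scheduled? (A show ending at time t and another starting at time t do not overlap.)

Sort by end time and greedily take each interval whose start is ≥ the last chosen end.
By end time: (0,1), (5,6), (6,7), (8,9), (7,12), (11,13), (16,17), (16,18), (14,21), (23,25), (26,27).
Pick (0,1); next start ≥ 1 → (5,6); next start ≥ 6 → (6,7); next start ≥ 7 → (8,9); next start ≥ 9 → (11,13); next start ≥ 13 → (16,17); next start ≥ 17 → (23,25); next start ≥ 25 → (26,27).
Selected 8 shows.

8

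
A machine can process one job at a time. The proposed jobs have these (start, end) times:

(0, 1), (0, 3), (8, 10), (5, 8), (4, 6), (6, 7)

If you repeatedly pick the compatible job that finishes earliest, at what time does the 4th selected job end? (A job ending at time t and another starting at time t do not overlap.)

Order by finish time; keep every interval that doesn't clash with the previous kept one.
Sorted by end: (0,1)  (0,3)  (4,6)  (6,7)  (5,8)  (8,10)
take (0,1); take (4,6); take (6,7); take (8,10).
Selected: (0,1) (4,6) (6,7) (8,10)

10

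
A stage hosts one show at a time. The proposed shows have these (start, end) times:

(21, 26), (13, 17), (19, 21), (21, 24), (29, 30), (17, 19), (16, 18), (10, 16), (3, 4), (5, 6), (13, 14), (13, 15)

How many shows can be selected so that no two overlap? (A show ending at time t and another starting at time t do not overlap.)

Sorted by end: (3,4)  (5,6)  (13,14)  (13,15)  (10,16)  (13,17)  (16,18)  (17,19)  (19,21)  (21,24)  (21,26)  (29,30)
take (3,4); take (5,6); take (13,14); skip (13,15); skip (10,16); skip (13,17); take (16,18); skip (17,19); take (19,21); take (21,24); take (29,30).
Selected 7 shows.

7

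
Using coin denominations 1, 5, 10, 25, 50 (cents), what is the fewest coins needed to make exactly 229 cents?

229 − 4×50→29 − 1×25→4 − 4×1→0
Total coins = 4 + 1 + 4 = 9

9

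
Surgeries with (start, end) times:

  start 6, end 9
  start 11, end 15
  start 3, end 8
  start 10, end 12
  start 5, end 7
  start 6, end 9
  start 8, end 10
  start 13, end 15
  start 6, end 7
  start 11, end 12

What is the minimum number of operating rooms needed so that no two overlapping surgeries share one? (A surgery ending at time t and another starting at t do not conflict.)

5

starts: [3, 5, 6, 6, 6, 8, 10, 11, 11, 13]
ends:   [7, 7, 8, 9, 9, 10, 12, 12, 15, 15]
s3→1 s5→2 s6→3 s6→4 s6→5  — peak 5.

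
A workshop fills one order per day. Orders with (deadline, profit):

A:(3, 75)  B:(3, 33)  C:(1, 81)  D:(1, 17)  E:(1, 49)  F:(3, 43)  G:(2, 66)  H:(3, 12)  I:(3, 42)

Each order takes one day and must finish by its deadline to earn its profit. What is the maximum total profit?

222

Sort by profit descending; place each in the latest free slot ≤ its deadline.
By profit: C(d1,81), A(d3,75), G(d2,66), E(d1,49), F(d3,43), I(d3,42), B(d3,33), D(d1,17), H(d3,12)
C→slot 1; A→slot 3; G→slot 2; E skipped; F skipped; I skipped; B skipped; D skipped; H skipped.
Profit = 81 + 66 + 75 = 222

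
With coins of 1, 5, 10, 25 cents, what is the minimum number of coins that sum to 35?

Use the largest denomination that fits, subtract, and repeat.
35 = 1×25 + 1×10
Total coins = 1 + 1 = 2

2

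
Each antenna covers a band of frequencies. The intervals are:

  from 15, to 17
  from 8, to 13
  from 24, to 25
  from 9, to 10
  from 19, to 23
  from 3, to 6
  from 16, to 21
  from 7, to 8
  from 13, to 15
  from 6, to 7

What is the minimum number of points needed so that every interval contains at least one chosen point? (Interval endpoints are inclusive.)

Sort by right endpoint; whenever an interval is uncovered, place a point at its right end.
By right end: [3,6]  [6,7]  [7,8]  [9,10]  [8,13]  [13,15]  [15,17]  [16,21]  [19,23]  [24,25]
[3,6] uncovered → point at 6; [7,8] uncovered → point at 8; [9,10] uncovered → point at 10; [13,15] uncovered → point at 15; [16,21] uncovered → point at 21; [24,25] uncovered → point at 25.
Points: 6, 8, 10, 15, 21, 25 (6 total).

6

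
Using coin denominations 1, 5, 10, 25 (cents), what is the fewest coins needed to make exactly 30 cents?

2

30 = 1×25 + 1×5
Total coins = 1 + 1 = 2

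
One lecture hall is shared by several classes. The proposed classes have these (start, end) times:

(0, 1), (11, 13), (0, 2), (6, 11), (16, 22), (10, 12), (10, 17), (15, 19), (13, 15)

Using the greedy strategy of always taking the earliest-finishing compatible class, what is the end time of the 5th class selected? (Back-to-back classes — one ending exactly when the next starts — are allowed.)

19

Greedy by earliest finish: after sorting by end time, pick each interval compatible with the last pick.
Sorted by end: (0,1)  (0,2)  (6,11)  (10,12)  (11,13)  (13,15)  (10,17)  (15,19)  (16,22)
take (0,1); take (6,11); take (11,13); take (13,15); skip (10,17); take (15,19).
Selected: (0,1) (6,11) (11,13) (13,15) (15,19)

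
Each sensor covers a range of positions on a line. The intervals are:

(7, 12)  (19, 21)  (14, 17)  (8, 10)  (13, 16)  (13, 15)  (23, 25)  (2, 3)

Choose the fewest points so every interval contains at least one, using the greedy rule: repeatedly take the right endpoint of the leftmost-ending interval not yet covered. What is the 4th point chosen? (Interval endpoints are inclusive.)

21

Sorted: [2,3] [8,10] [7,12] [13,15] [13,16] [14,17] [19,21] [23,25]
{[2,3]} hit by 3; {[8,10],[7,12]} hit by 10; {[13,15],[13,16],[14,17]} hit by 15; {[19,21]} hit by 21; {[23,25]} hit by 25.
Points: 3, 10, 15, 21, 25 (5 total).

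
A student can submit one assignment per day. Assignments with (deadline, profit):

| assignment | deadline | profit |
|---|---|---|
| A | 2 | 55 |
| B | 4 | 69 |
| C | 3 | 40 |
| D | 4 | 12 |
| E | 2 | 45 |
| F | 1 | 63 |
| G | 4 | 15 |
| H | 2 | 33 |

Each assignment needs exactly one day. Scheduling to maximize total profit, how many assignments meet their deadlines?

By profit: B(d4,69), F(d1,63), A(d2,55), E(d2,45), C(d3,40), H(d2,33), G(d4,15), D(d4,12)
B→slot 4; F→slot 1; A→slot 2; E skipped; C→slot 3; H skipped; G skipped; D skipped.
4 of 8 scheduled.

4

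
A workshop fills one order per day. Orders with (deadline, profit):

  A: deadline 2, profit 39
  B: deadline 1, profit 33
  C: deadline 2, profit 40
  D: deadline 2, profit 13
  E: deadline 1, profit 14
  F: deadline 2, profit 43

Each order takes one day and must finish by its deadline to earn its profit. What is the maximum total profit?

83

By profit: F(d2,43), C(d2,40), A(d2,39), B(d1,33), E(d1,14), D(d2,13)
F→slot 2; C→slot 1; A skipped; B skipped; E skipped; D skipped.
Profit = 40 + 43 = 83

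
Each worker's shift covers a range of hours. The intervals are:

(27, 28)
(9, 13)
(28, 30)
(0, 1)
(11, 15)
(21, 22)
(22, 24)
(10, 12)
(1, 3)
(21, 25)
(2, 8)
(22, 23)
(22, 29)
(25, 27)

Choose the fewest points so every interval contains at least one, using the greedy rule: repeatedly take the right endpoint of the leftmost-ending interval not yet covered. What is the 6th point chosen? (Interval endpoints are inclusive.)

Sorted: [0,1] [1,3] [2,8] [10,12] [9,13] [11,15] [21,22] [22,23] [22,24] [21,25] [25,27] [27,28] [22,29] [28,30]
{[0,1],[1,3]} hit by 1; {[2,8]} hit by 8; {[10,12],[9,13],[11,15]} hit by 12; {[21,22],[22,23],[22,24],[21,25]} hit by 22; {[25,27],[27,28],[22,29]} hit by 27; {[28,30]} hit by 30.
Points: 1, 8, 12, 22, 27, 30 (6 total).

30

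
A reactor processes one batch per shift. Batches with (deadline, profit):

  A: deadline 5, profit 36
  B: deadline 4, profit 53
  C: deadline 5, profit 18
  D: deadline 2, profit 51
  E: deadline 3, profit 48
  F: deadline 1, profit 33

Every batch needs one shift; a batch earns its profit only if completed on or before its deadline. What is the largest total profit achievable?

221

Take jobs in profit order; each goes to the latest open slot no later than its deadline.
Profit order: B=53 D=51 E=48 A=36 F=33 C=18
Assign: B→slot 4, D→slot 2, E→slot 3, A→slot 5, F→slot 1, C skipped.
Slots: [1:F] [2:D] [3:E] [4:B] [5:A]
Profit = 33 + 51 + 48 + 53 + 36 = 221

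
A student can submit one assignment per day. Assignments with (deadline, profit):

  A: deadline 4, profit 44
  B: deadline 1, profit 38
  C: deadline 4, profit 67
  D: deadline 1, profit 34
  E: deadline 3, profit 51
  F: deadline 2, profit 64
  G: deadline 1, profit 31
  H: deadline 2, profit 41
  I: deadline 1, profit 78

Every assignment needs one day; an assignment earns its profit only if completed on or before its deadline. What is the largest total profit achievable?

260

Profit order: I=78 C=67 F=64 E=51 A=44 H=41 B=38 D=34 G=31
Assign: I→slot 1, C→slot 4, F→slot 2, E→slot 3, A skipped, H skipped, B skipped, D skipped, G skipped.
Slots: [1:I] [2:F] [3:E] [4:C]
Profit = 78 + 64 + 51 + 67 = 260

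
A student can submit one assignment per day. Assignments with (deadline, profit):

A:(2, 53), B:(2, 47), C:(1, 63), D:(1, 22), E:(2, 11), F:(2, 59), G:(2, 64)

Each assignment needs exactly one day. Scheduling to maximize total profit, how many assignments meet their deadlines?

Take jobs in profit order; each goes to the latest open slot no later than its deadline.
Profit order: G=64 C=63 F=59 A=53 B=47 D=22 E=11
Assign: G→slot 2, C→slot 1, F skipped, A skipped, B skipped, D skipped, E skipped.
Slots: [1:C] [2:G]
2 of 7 scheduled.

2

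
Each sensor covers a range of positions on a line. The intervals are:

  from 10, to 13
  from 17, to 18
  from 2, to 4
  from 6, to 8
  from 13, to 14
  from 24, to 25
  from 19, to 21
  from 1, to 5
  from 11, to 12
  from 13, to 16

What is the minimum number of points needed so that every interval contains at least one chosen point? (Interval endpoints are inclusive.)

Process intervals by earliest right end; each time one isn't hit yet, stab at its right endpoint.
By right end: [2,4]  [1,5]  [6,8]  [11,12]  [10,13]  [13,14]  [13,16]  [17,18]  [19,21]  [24,25]
[2,4] uncovered → point at 4; [6,8] uncovered → point at 8; [11,12] uncovered → point at 12; [13,14] uncovered → point at 14; [17,18] uncovered → point at 18; [19,21] uncovered → point at 21; [24,25] uncovered → point at 25.
Points: 4, 8, 12, 14, 18, 21, 25 (7 total).

7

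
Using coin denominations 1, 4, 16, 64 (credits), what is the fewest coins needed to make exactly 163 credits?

Use the largest denomination that fits, subtract, and repeat.
163 = 2×64 + 2×16 + 3×1
Total coins = 2 + 2 + 3 = 7

7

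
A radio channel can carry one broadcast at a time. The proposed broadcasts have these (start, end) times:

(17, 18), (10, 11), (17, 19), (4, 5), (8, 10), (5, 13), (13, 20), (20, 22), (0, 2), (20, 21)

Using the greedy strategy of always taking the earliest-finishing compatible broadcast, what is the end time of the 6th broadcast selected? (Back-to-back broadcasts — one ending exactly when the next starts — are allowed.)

Sorted by end: (0,2)  (4,5)  (8,10)  (10,11)  (5,13)  (17,18)  (17,19)  (13,20)  (20,21)  (20,22)
take (0,2); take (4,5); take (8,10); take (10,11); take (17,18); take (20,21); skip (20,22).
Selected: (0,2) (4,5) (8,10) (10,11) (17,18) (20,21)

21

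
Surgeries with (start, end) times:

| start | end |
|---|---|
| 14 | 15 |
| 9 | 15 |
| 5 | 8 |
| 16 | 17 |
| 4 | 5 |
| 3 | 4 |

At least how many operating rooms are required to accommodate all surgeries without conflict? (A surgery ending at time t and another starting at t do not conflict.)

2

Events (time:±→running): 3:+→1 4:-→0 4:+→1 5:-→0 5:+→1 8:-→0 9:+→1 14:+→2 … peak 2.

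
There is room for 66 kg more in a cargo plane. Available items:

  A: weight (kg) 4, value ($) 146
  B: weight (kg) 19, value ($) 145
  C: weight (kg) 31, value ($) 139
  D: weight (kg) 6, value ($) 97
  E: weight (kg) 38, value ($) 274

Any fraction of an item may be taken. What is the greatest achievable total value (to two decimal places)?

Greedy by value/weight ratio, highest first.
Order: A (146/4=36.50) > D (97/6=16.17) > B (145/19=7.63) > E (274/38=7.21) > C (139/31=4.48)
Fill: take A (4 @ 146) → take D (6 @ 97) → take B (19 @ 145) → take 37/38 of E → 266.79; 66/66 used.
Total value = 654.79

654.79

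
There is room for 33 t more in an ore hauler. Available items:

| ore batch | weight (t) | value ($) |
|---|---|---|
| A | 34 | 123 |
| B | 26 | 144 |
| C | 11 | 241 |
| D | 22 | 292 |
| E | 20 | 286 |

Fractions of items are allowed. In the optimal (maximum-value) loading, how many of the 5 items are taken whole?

Sort by value per unit weight and fill in that order.
Order: C (241/11=21.91) > E (286/20=14.30) > D (292/22=13.27) > B (144/26=5.54) > A (123/34=3.62)
Fill: take C (11 @ 241) → take E (20 @ 286) → take 2/22 of D → 26.55; 33/33 used.
2 item(s) taken whole; one partial (take 2/22 of D).

2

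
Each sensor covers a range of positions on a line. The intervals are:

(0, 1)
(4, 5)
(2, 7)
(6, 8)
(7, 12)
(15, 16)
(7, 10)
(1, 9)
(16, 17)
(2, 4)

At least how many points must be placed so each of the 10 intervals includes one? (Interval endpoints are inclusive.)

Process intervals by earliest right end; each time one isn't hit yet, stab at its right endpoint.
Sorted: [0,1] [2,4] [4,5] [2,7] [6,8] [1,9] [7,10] [7,12] [15,16] [16,17]
{[0,1]} hit by 1; {[2,4],[4,5],[2,7]} hit by 4; {[6,8],[1,9],[7,10],[7,12]} hit by 8; {[15,16],[16,17]} hit by 16.
Points: 1, 4, 8, 16 (4 total).

4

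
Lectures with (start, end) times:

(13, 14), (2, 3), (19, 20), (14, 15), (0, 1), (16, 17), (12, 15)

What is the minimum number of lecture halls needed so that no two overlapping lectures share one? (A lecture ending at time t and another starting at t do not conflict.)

2

The answer is the maximum number of intervals overlapping at any instant.
Events (time:±→running): 0:+→1 1:-→0 2:+→1 3:-→0 12:+→1 13:+→2 … peak 2.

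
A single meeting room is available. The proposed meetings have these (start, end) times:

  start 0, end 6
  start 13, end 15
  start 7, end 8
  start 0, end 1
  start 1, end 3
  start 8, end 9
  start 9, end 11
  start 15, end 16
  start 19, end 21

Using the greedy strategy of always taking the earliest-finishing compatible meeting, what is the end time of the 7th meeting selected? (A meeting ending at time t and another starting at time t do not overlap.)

16

Greedy by earliest finish: after sorting by end time, pick each interval compatible with the last pick.
By end time: (0,1), (1,3), (0,6), (7,8), (8,9), (9,11), (13,15), (15,16), (19,21).
Pick (0,1); next start ≥ 1 → (1,3); next start ≥ 3 → (7,8); next start ≥ 8 → (8,9); next start ≥ 9 → (9,11); next start ≥ 11 → (13,15); next start ≥ 15 → (15,16); next start ≥ 16 → (19,21).
Selected: (0,1) (1,3) (7,8) (8,9) (9,11) (13,15) (15,16) (19,21)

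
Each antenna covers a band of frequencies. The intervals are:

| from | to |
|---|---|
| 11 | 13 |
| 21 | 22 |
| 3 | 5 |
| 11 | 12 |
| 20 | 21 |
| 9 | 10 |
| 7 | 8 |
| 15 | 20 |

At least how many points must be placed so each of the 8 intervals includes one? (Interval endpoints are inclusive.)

Sort by right endpoint; whenever an interval is uncovered, place a point at its right end.
By right end: [3,5]  [7,8]  [9,10]  [11,12]  [11,13]  [15,20]  [20,21]  [21,22]
[3,5] uncovered → point at 5; [7,8] uncovered → point at 8; [9,10] uncovered → point at 10; [11,12] uncovered → point at 12; [15,20] uncovered → point at 20; [21,22] uncovered → point at 22.
Points: 5, 8, 10, 12, 20, 22 (6 total).

6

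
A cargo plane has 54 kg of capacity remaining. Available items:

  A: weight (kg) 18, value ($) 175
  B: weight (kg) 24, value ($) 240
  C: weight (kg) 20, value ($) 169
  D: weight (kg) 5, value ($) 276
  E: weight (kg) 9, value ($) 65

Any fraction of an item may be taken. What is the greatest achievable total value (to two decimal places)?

750.15

Sort by value per unit weight and fill in that order.
Ratios (sorted): D 55.20, B 10.00, A 9.72, C 8.45, E 7.22
take D (5 @ 276); take B (24 @ 240); take A (18 @ 175); take 7/20 of C → 59.15. Capacity used 54/54.
Total value = 750.15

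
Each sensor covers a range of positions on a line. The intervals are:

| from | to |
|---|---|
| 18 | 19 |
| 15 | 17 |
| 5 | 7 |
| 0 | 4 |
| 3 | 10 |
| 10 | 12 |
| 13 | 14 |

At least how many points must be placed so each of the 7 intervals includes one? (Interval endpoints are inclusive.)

6

By right end: [0,4]  [5,7]  [3,10]  [10,12]  [13,14]  [15,17]  [18,19]
[0,4] uncovered → point at 4; [5,7] uncovered → point at 7; [10,12] uncovered → point at 12; [13,14] uncovered → point at 14; [15,17] uncovered → point at 17; [18,19] uncovered → point at 19.
Points: 4, 7, 12, 14, 17, 19 (6 total).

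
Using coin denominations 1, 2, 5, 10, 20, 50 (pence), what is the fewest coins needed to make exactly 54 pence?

Greedy: take as many of the largest coin as possible, then repeat with the remainder.
54 − 1×50→4 − 2×2→0
Total coins = 1 + 2 = 3

3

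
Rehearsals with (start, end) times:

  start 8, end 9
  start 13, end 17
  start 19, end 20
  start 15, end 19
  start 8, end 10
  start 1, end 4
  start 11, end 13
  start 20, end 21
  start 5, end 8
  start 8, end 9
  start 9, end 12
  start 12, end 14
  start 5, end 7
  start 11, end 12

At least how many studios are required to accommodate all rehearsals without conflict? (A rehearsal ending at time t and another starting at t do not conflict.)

3

Count concurrent intervals with a sweep; the peak is the room count.
starts: [1, 5, 5, 8, 8, 8, 9, 11, 11, 12, 13, 15, 19, 20]
ends:   [4, 7, 8, 9, 9, 10, 12, 12, 13, 14, 17, 19, 20, 21]
s1→1 e4→0 s5→1 s5→2 e7→1 e8→0 s8→1 s8→2 s8→3  — peak 3.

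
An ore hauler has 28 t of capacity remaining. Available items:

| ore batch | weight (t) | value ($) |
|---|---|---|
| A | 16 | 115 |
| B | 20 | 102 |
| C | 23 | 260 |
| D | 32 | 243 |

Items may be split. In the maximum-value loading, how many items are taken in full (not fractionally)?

Greedy by value/weight ratio, highest first.
Order: C (260/23=11.30) > D (243/32=7.59) > A (115/16=7.19) > B (102/20=5.10)
Fill: take C (23 @ 260) → take 5/32 of D → 37.97; 28/28 used.
1 item(s) taken whole; one partial (take 5/32 of D).

1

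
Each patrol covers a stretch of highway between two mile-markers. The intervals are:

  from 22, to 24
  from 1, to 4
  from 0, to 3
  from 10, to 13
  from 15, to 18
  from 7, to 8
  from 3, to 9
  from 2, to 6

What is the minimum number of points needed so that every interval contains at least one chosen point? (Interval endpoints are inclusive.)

5

Sorted: [0,3] [1,4] [2,6] [7,8] [3,9] [10,13] [15,18] [22,24]
{[0,3],[1,4],[2,6]} hit by 3; {[7,8],[3,9]} hit by 8; {[10,13]} hit by 13; {[15,18]} hit by 18; {[22,24]} hit by 24.
Points: 3, 8, 13, 18, 24 (5 total).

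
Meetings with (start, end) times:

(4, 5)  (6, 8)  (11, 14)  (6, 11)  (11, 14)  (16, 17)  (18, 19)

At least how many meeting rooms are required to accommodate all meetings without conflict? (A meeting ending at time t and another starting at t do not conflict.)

2

Count concurrent intervals with a sweep; the peak is the room count.
Events (time:±→running): 4:+→1 5:-→0 6:+→1 6:+→2 … peak 2.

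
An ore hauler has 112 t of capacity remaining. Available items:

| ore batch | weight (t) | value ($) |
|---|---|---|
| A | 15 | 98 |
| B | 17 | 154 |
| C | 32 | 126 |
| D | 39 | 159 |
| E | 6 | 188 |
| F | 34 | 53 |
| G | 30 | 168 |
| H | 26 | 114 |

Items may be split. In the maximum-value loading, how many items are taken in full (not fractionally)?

5

Ratios (sorted): E 31.33, B 9.06, A 6.53, G 5.60, H 4.38, D 4.08, C 3.94, F 1.56
take E (6 @ 188); take B (17 @ 154); take A (15 @ 98); take G (30 @ 168); take H (26 @ 114); take 18/39 of D → 73.38. Capacity used 112/112.
5 item(s) taken whole; one partial (take 18/39 of D).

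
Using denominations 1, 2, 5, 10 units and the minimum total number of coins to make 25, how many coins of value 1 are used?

Greedy: take as many of the largest coin as possible, then repeat with the remainder.
25 = 2×10 + 1×5
Count of 1: 0

0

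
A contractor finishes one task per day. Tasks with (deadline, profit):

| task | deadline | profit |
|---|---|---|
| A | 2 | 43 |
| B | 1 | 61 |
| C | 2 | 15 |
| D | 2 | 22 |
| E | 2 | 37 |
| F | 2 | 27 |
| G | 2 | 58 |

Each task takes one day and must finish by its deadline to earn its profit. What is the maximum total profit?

119

By profit: B(d1,61), G(d2,58), A(d2,43), E(d2,37), F(d2,27), D(d2,22), C(d2,15)
B→slot 1; G→slot 2; A skipped; E skipped; F skipped; D skipped; C skipped.
Profit = 61 + 58 = 119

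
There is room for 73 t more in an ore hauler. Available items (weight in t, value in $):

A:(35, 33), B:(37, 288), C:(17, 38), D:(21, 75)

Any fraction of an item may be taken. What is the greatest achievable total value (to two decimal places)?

396.53

Ratios (sorted): B 7.78, D 3.57, C 2.24, A 0.94
take B (37 @ 288); take D (21 @ 75); take 15/17 of C → 33.53. Capacity used 73/73.
Total value = 396.53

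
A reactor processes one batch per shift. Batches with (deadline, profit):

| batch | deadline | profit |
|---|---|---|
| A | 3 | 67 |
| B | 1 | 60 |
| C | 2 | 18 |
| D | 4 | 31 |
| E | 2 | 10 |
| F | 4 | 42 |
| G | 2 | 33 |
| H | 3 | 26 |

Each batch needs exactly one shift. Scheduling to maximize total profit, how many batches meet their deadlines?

Profit order: A=67 B=60 F=42 G=33 D=31 H=26 C=18 E=10
Assign: A→slot 3, B→slot 1, F→slot 4, G→slot 2, D skipped, H skipped, C skipped, E skipped.
Slots: [1:B] [2:G] [3:A] [4:F]
4 of 8 scheduled.

4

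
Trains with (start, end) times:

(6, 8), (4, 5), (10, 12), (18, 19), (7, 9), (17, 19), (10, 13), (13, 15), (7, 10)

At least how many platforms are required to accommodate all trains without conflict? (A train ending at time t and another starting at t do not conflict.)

Count concurrent intervals with a sweep; the peak is the room count.
starts: [4, 6, 7, 7, 10, 10, 13, 17, 18]
ends:   [5, 8, 9, 10, 12, 13, 15, 19, 19]
s4→1 e5→0 s6→1 s7→2 s7→3  — peak 3.

3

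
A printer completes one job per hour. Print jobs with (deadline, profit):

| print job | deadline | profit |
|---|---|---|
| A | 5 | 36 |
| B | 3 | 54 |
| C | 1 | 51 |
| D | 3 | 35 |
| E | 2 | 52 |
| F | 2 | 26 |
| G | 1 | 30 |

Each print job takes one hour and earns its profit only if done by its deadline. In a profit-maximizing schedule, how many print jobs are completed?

4

Sort by profit descending; place each in the latest free slot ≤ its deadline.
Profit order: B=54 E=52 C=51 A=36 D=35 G=30 F=26
Assign: B→slot 3, E→slot 2, C→slot 1, A→slot 5, D skipped, G skipped, F skipped.
Slots: [1:C] [2:E] [3:B] [5:A]
4 of 7 scheduled.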